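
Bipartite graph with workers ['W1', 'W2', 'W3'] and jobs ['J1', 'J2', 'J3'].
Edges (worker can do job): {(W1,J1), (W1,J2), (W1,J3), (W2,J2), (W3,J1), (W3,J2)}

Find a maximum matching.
Matching: {(W1,J3), (W2,J2), (W3,J1)}

Maximum matching (size 3):
  W1 → J3
  W2 → J2
  W3 → J1

Each worker is assigned to at most one job, and each job to at most one worker.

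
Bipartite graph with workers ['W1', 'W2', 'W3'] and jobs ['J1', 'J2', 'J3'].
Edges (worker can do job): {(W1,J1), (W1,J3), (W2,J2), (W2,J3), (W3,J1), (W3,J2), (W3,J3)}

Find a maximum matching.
Matching: {(W1,J1), (W2,J3), (W3,J2)}

Maximum matching (size 3):
  W1 → J1
  W2 → J3
  W3 → J2

Each worker is assigned to at most one job, and each job to at most one worker.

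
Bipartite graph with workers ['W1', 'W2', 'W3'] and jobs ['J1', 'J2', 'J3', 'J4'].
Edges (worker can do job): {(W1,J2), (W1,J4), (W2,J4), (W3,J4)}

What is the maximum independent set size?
Maximum independent set = 5

By König's theorem:
- Min vertex cover = Max matching = 2
- Max independent set = Total vertices - Min vertex cover
- Max independent set = 7 - 2 = 5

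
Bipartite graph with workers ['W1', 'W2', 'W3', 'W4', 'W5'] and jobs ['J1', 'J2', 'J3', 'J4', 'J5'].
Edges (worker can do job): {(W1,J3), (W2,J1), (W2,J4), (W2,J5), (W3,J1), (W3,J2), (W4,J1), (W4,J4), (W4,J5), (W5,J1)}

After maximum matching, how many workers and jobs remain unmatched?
Unmatched: 0 workers, 0 jobs

Maximum matching size: 5
Workers: 5 total, 5 matched, 0 unmatched
Jobs: 5 total, 5 matched, 0 unmatched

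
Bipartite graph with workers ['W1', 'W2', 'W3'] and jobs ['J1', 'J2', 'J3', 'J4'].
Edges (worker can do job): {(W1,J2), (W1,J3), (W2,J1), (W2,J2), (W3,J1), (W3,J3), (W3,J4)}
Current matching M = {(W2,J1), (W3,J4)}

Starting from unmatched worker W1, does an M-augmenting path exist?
Yes: W1 → J2

An M-augmenting path alternates non-matching / matching edges, starting and ending at unmatched vertices.
Path: W1 → J2
(J2 is unmatched in M, so the path is augmenting.)
Flipping edges along this path would increase |M| from 2 to 3.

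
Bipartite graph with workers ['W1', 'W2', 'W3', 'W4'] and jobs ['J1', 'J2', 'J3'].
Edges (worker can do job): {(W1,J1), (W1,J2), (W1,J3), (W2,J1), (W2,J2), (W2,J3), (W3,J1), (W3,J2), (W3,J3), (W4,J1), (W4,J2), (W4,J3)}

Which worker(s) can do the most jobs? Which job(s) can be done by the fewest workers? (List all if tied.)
Most versatile: W1, W2, W3, W4 (3 jobs); Least covered: J1, J2, J3 (4 workers)

Worker degrees (jobs they can do): W1:3, W2:3, W3:3, W4:3
Job degrees (workers who can do it): J1:4, J2:4, J3:4

Maximum worker degree is 3, achieved by: W1, W2, W3, W4
Minimum job degree is 4, achieved by: J1, J2, J3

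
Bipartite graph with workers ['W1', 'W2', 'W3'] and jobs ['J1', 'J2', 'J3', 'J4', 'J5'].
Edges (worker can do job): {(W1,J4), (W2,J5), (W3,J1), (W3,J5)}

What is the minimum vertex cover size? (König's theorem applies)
Minimum vertex cover size = 3

By König's theorem: in bipartite graphs,
min vertex cover = max matching = 3

Maximum matching has size 3, so minimum vertex cover also has size 3.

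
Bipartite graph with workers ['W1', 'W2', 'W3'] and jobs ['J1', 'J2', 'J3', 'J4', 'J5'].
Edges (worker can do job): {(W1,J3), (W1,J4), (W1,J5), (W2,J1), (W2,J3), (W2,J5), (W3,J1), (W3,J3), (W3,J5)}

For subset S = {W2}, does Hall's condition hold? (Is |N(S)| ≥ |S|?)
Yes: |N(S)| = 3, |S| = 1

Subset S = {W2}
Neighbors N(S) = {J1, J3, J5}

|N(S)| = 3, |S| = 1
Hall's condition: |N(S)| ≥ |S| is satisfied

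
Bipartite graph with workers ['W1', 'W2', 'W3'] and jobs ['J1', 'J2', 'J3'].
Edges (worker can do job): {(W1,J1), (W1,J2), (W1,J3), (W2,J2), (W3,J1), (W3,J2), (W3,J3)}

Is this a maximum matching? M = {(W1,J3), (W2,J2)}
No, size 2 is not maximum

Proposed matching has size 2.
Maximum matching size for this graph: 3.

This is NOT maximum - can be improved to size 3.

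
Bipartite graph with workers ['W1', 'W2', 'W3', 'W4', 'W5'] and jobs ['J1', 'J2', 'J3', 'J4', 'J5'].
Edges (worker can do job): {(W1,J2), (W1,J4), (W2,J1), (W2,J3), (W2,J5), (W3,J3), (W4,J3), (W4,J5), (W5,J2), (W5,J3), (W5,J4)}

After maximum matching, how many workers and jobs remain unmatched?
Unmatched: 0 workers, 0 jobs

Maximum matching size: 5
Workers: 5 total, 5 matched, 0 unmatched
Jobs: 5 total, 5 matched, 0 unmatched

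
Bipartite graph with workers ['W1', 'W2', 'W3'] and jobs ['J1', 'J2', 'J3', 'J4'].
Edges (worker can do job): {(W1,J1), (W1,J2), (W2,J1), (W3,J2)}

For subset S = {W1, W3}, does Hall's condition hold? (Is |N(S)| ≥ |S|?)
Yes: |N(S)| = 2, |S| = 2

Subset S = {W1, W3}
Neighbors N(S) = {J1, J2}

|N(S)| = 2, |S| = 2
Hall's condition: |N(S)| ≥ |S| is satisfied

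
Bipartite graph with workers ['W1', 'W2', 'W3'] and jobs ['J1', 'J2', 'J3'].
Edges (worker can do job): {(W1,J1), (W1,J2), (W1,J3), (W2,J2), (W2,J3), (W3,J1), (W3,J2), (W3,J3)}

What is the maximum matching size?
Maximum matching size = 3

Maximum matching: {(W1,J1), (W2,J3), (W3,J2)}
Size: 3

This assigns 3 workers to 3 distinct jobs.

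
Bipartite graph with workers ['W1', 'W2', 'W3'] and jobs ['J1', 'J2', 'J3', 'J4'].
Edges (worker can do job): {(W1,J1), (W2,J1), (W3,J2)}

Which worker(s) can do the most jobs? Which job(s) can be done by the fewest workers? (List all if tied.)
Most versatile: W1, W2, W3 (1 jobs); Least covered: J3, J4 (0 workers)

Worker degrees (jobs they can do): W1:1, W2:1, W3:1
Job degrees (workers who can do it): J1:2, J2:1, J3:0, J4:0

Maximum worker degree is 1, achieved by: W1, W2, W3
Minimum job degree is 0, achieved by: J3, J4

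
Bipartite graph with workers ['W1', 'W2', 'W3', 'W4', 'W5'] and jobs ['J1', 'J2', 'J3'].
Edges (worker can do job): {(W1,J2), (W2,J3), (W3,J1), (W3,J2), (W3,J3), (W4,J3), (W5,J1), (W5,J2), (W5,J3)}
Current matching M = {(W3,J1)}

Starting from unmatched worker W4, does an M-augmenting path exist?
Yes: W4 → J3

An M-augmenting path alternates non-matching / matching edges, starting and ending at unmatched vertices.
Path: W4 → J3
(J3 is unmatched in M, so the path is augmenting.)
Flipping edges along this path would increase |M| from 1 to 2.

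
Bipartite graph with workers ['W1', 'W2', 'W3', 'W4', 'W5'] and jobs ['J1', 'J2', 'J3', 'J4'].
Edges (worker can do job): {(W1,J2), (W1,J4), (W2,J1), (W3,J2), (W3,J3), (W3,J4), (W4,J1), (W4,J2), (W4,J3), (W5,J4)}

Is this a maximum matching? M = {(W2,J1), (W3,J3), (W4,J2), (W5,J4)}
Yes, size 4 is maximum

Proposed matching has size 4.
Maximum matching size for this graph: 4.

This is a maximum matching.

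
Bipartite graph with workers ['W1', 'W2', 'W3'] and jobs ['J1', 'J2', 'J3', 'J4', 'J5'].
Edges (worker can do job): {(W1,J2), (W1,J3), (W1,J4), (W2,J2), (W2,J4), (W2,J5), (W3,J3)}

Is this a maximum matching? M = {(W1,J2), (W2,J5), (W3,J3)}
Yes, size 3 is maximum

Proposed matching has size 3.
Maximum matching size for this graph: 3.

This is a maximum matching.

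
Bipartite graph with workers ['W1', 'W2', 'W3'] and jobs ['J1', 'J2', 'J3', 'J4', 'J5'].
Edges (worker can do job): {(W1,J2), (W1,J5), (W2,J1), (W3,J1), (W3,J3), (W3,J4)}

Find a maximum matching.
Matching: {(W1,J5), (W2,J1), (W3,J4)}

Maximum matching (size 3):
  W1 → J5
  W2 → J1
  W3 → J4

Each worker is assigned to at most one job, and each job to at most one worker.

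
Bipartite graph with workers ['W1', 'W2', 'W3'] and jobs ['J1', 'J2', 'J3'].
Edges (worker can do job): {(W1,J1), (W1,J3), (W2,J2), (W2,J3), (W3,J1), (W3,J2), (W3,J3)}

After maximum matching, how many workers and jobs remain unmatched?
Unmatched: 0 workers, 0 jobs

Maximum matching size: 3
Workers: 3 total, 3 matched, 0 unmatched
Jobs: 3 total, 3 matched, 0 unmatched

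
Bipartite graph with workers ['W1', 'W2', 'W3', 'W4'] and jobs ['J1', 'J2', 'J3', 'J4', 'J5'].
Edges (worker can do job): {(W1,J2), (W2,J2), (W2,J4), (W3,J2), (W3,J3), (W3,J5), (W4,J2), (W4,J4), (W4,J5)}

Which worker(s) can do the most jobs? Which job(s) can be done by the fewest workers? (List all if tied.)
Most versatile: W3, W4 (3 jobs); Least covered: J1 (0 workers)

Worker degrees (jobs they can do): W1:1, W2:2, W3:3, W4:3
Job degrees (workers who can do it): J1:0, J2:4, J3:1, J4:2, J5:2

Maximum worker degree is 3, achieved by: W3, W4
Minimum job degree is 0, achieved by: J1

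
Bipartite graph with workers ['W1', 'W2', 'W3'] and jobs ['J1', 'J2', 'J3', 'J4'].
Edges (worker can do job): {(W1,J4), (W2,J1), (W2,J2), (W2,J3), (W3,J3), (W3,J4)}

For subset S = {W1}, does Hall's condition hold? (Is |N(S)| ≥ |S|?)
Yes: |N(S)| = 1, |S| = 1

Subset S = {W1}
Neighbors N(S) = {J4}

|N(S)| = 1, |S| = 1
Hall's condition: |N(S)| ≥ |S| is satisfied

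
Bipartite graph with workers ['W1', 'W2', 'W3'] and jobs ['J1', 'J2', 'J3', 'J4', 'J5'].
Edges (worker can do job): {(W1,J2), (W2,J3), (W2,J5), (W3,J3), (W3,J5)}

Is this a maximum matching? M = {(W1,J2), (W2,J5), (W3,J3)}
Yes, size 3 is maximum

Proposed matching has size 3.
Maximum matching size for this graph: 3.

This is a maximum matching.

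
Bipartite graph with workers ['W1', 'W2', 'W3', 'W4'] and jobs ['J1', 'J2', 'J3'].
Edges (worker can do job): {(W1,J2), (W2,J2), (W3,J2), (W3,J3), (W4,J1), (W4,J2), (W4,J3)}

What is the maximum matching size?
Maximum matching size = 3

Maximum matching: {(W1,J2), (W3,J3), (W4,J1)}
Size: 3

This assigns 3 workers to 3 distinct jobs.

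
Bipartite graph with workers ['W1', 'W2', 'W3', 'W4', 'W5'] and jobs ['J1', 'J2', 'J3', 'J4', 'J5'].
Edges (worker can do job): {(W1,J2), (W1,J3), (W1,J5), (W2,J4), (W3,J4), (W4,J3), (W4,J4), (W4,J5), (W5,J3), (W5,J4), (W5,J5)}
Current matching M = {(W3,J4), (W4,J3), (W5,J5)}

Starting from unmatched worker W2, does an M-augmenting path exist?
No augmenting path from W2

Alternating search from W2 reaches jobs: {J4}.
Every reachable job is already matched in M, and following those matched edges back to workers exposes no further unvisited jobs.
No M-augmenting path from W2 exists.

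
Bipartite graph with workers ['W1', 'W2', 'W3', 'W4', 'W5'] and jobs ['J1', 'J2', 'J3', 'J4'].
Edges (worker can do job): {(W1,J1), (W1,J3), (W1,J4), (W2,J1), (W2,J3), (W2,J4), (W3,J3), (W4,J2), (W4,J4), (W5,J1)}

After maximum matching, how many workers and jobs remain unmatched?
Unmatched: 1 workers, 0 jobs

Maximum matching size: 4
Workers: 5 total, 4 matched, 1 unmatched
Jobs: 4 total, 4 matched, 0 unmatched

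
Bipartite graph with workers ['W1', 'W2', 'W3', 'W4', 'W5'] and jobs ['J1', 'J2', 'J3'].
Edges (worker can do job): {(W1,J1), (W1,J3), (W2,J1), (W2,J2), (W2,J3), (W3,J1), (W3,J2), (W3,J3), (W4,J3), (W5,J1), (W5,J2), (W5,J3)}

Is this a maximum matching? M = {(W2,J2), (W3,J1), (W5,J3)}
Yes, size 3 is maximum

Proposed matching has size 3.
Maximum matching size for this graph: 3.

This is a maximum matching.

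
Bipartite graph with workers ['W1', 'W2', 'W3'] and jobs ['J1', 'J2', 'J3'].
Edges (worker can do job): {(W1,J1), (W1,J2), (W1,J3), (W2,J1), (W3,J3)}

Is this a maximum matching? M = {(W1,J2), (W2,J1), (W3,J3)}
Yes, size 3 is maximum

Proposed matching has size 3.
Maximum matching size for this graph: 3.

This is a maximum matching.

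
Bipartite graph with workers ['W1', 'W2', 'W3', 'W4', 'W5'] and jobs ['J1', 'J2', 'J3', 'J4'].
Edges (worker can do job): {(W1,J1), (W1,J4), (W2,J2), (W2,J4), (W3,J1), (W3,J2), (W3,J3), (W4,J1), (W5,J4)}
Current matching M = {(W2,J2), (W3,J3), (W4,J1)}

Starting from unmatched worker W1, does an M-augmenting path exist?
Yes: W1 → J4

An M-augmenting path alternates non-matching / matching edges, starting and ending at unmatched vertices.
Path: W1 → J4
(J4 is unmatched in M, so the path is augmenting.)
Flipping edges along this path would increase |M| from 3 to 4.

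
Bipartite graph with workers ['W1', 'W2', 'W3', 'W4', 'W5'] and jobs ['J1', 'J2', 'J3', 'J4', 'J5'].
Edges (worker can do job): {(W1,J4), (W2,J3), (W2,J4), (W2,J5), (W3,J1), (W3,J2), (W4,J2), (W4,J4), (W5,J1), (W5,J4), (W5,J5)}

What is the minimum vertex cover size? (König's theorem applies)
Minimum vertex cover size = 5

By König's theorem: in bipartite graphs,
min vertex cover = max matching = 5

Maximum matching has size 5, so minimum vertex cover also has size 5.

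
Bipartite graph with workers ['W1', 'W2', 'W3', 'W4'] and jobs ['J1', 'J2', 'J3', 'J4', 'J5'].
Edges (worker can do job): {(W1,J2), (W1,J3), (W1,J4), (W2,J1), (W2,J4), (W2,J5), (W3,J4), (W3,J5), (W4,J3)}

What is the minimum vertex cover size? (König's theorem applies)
Minimum vertex cover size = 4

By König's theorem: in bipartite graphs,
min vertex cover = max matching = 4

Maximum matching has size 4, so minimum vertex cover also has size 4.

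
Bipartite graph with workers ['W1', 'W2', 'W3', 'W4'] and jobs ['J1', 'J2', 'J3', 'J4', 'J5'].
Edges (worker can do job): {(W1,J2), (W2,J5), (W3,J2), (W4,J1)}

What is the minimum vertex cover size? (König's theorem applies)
Minimum vertex cover size = 3

By König's theorem: in bipartite graphs,
min vertex cover = max matching = 3

Maximum matching has size 3, so minimum vertex cover also has size 3.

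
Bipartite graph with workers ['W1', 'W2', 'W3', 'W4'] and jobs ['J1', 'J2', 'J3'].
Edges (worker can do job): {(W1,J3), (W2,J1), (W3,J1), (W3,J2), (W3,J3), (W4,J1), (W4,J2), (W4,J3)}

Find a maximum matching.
Matching: {(W1,J3), (W3,J1), (W4,J2)}

Maximum matching (size 3):
  W1 → J3
  W3 → J1
  W4 → J2

Each worker is assigned to at most one job, and each job to at most one worker.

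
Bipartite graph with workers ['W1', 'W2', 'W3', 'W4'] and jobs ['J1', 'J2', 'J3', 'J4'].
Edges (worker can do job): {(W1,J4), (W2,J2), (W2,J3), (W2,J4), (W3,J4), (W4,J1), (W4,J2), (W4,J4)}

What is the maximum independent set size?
Maximum independent set = 5

By König's theorem:
- Min vertex cover = Max matching = 3
- Max independent set = Total vertices - Min vertex cover
- Max independent set = 8 - 3 = 5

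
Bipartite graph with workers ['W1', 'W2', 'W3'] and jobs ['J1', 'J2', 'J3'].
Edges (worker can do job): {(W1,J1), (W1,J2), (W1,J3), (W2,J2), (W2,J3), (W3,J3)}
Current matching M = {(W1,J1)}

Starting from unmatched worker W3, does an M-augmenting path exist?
Yes: W3 → J3

An M-augmenting path alternates non-matching / matching edges, starting and ending at unmatched vertices.
Path: W3 → J3
(J3 is unmatched in M, so the path is augmenting.)
Flipping edges along this path would increase |M| from 1 to 2.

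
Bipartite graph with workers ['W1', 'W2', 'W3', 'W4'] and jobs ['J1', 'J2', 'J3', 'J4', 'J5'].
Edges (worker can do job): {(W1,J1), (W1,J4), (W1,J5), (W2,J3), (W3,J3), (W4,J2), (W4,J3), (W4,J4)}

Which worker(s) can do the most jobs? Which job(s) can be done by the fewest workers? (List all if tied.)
Most versatile: W1, W4 (3 jobs); Least covered: J1, J2, J5 (1 workers)

Worker degrees (jobs they can do): W1:3, W2:1, W3:1, W4:3
Job degrees (workers who can do it): J1:1, J2:1, J3:3, J4:2, J5:1

Maximum worker degree is 3, achieved by: W1, W4
Minimum job degree is 1, achieved by: J1, J2, J5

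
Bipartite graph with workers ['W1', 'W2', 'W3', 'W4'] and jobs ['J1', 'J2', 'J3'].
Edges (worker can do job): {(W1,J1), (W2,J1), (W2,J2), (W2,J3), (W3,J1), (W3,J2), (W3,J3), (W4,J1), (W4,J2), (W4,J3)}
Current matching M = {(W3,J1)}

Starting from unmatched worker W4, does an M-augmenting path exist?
Yes: W4 → J3

An M-augmenting path alternates non-matching / matching edges, starting and ending at unmatched vertices.
Path: W4 → J3
(J3 is unmatched in M, so the path is augmenting.)
Flipping edges along this path would increase |M| from 1 to 2.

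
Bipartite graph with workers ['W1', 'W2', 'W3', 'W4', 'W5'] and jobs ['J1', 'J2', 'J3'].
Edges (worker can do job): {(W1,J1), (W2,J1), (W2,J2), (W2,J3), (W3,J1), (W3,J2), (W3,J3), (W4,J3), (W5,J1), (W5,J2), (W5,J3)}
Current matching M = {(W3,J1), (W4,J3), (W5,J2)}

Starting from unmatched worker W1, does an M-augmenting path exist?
No augmenting path from W1

Alternating search from W1 reaches jobs: {J1, J2, J3}.
Every reachable job is already matched in M, and following those matched edges back to workers exposes no further unvisited jobs.
No M-augmenting path from W1 exists.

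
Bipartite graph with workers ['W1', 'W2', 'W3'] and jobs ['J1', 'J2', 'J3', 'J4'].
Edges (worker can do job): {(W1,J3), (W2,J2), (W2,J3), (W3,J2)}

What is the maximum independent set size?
Maximum independent set = 5

By König's theorem:
- Min vertex cover = Max matching = 2
- Max independent set = Total vertices - Min vertex cover
- Max independent set = 7 - 2 = 5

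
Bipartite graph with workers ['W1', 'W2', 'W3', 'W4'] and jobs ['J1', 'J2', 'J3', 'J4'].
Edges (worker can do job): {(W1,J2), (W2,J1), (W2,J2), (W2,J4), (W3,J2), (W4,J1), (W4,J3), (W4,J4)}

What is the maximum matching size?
Maximum matching size = 3

Maximum matching: {(W2,J1), (W3,J2), (W4,J4)}
Size: 3

This assigns 3 workers to 3 distinct jobs.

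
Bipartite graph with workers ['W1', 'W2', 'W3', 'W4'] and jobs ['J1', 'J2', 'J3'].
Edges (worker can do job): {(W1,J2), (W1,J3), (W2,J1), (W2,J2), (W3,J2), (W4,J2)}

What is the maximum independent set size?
Maximum independent set = 4

By König's theorem:
- Min vertex cover = Max matching = 3
- Max independent set = Total vertices - Min vertex cover
- Max independent set = 7 - 3 = 4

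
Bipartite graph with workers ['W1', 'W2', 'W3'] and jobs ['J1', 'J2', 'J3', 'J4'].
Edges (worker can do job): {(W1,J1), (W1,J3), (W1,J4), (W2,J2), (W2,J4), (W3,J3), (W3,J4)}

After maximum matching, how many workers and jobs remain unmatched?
Unmatched: 0 workers, 1 jobs

Maximum matching size: 3
Workers: 3 total, 3 matched, 0 unmatched
Jobs: 4 total, 3 matched, 1 unmatched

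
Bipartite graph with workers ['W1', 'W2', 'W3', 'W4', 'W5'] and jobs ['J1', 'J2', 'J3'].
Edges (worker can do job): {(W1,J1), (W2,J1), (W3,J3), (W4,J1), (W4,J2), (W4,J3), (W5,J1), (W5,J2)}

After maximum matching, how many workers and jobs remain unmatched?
Unmatched: 2 workers, 0 jobs

Maximum matching size: 3
Workers: 5 total, 3 matched, 2 unmatched
Jobs: 3 total, 3 matched, 0 unmatched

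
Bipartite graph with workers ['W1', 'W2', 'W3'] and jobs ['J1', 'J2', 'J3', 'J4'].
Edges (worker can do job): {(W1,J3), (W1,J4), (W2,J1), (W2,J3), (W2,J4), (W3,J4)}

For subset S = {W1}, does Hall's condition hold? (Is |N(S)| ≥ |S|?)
Yes: |N(S)| = 2, |S| = 1

Subset S = {W1}
Neighbors N(S) = {J3, J4}

|N(S)| = 2, |S| = 1
Hall's condition: |N(S)| ≥ |S| is satisfied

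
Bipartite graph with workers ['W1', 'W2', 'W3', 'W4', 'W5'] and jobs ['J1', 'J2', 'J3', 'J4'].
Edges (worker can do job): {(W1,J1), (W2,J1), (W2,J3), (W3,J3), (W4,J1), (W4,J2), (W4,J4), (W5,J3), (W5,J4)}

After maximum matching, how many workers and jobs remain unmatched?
Unmatched: 1 workers, 0 jobs

Maximum matching size: 4
Workers: 5 total, 4 matched, 1 unmatched
Jobs: 4 total, 4 matched, 0 unmatched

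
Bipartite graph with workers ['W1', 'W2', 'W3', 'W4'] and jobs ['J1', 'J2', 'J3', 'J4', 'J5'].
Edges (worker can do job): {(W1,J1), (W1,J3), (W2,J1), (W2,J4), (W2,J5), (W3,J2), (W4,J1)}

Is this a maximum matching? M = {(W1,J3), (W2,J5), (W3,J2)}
No, size 3 is not maximum

Proposed matching has size 3.
Maximum matching size for this graph: 4.

This is NOT maximum - can be improved to size 4.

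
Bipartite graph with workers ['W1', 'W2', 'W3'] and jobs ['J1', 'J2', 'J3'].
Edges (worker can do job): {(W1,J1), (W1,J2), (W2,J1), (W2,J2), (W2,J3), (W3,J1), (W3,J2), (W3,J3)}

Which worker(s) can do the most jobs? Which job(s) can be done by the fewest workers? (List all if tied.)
Most versatile: W2, W3 (3 jobs); Least covered: J3 (2 workers)

Worker degrees (jobs they can do): W1:2, W2:3, W3:3
Job degrees (workers who can do it): J1:3, J2:3, J3:2

Maximum worker degree is 3, achieved by: W2, W3
Minimum job degree is 2, achieved by: J3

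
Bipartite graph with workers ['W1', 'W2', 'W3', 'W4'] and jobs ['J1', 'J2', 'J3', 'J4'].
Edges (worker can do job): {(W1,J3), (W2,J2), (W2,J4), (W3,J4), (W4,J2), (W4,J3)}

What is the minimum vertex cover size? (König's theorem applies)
Minimum vertex cover size = 3

By König's theorem: in bipartite graphs,
min vertex cover = max matching = 3

Maximum matching has size 3, so minimum vertex cover also has size 3.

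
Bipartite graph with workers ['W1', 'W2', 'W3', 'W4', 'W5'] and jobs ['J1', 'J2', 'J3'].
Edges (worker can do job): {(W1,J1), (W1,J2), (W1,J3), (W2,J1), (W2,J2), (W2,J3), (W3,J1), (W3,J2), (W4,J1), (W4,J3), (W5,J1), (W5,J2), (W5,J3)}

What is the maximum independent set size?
Maximum independent set = 5

By König's theorem:
- Min vertex cover = Max matching = 3
- Max independent set = Total vertices - Min vertex cover
- Max independent set = 8 - 3 = 5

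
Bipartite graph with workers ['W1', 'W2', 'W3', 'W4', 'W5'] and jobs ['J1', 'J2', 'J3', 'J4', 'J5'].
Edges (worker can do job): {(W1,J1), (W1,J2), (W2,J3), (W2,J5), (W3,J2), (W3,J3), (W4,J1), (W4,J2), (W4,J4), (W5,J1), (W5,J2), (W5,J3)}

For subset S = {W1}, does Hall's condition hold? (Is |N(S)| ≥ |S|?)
Yes: |N(S)| = 2, |S| = 1

Subset S = {W1}
Neighbors N(S) = {J1, J2}

|N(S)| = 2, |S| = 1
Hall's condition: |N(S)| ≥ |S| is satisfied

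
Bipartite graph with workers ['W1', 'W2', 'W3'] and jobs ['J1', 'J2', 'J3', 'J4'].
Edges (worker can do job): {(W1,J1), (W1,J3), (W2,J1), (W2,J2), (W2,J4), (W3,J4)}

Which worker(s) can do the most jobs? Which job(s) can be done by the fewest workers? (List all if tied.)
Most versatile: W2 (3 jobs); Least covered: J2, J3 (1 workers)

Worker degrees (jobs they can do): W1:2, W2:3, W3:1
Job degrees (workers who can do it): J1:2, J2:1, J3:1, J4:2

Maximum worker degree is 3, achieved by: W2
Minimum job degree is 1, achieved by: J2, J3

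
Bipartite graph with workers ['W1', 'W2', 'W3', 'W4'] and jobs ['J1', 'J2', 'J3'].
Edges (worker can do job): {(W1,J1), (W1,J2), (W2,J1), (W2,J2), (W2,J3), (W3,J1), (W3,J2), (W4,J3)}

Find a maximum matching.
Matching: {(W1,J2), (W3,J1), (W4,J3)}

Maximum matching (size 3):
  W1 → J2
  W3 → J1
  W4 → J3

Each worker is assigned to at most one job, and each job to at most one worker.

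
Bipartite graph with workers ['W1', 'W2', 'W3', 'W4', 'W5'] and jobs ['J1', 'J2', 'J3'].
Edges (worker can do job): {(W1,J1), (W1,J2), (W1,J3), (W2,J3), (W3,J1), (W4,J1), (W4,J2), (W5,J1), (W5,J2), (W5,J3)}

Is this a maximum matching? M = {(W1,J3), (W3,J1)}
No, size 2 is not maximum

Proposed matching has size 2.
Maximum matching size for this graph: 3.

This is NOT maximum - can be improved to size 3.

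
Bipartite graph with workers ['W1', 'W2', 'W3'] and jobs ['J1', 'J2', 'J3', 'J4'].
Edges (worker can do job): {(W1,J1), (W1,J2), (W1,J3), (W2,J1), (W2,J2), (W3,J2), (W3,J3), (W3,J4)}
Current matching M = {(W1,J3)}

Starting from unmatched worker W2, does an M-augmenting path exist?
Yes: W2 → J1

An M-augmenting path alternates non-matching / matching edges, starting and ending at unmatched vertices.
Path: W2 → J1
(J1 is unmatched in M, so the path is augmenting.)
Flipping edges along this path would increase |M| from 1 to 2.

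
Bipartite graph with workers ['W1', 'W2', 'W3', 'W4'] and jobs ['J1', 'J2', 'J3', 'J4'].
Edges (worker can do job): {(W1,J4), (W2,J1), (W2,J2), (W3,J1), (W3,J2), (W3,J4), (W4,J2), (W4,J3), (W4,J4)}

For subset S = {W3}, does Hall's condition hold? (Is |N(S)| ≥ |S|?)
Yes: |N(S)| = 3, |S| = 1

Subset S = {W3}
Neighbors N(S) = {J1, J2, J4}

|N(S)| = 3, |S| = 1
Hall's condition: |N(S)| ≥ |S| is satisfied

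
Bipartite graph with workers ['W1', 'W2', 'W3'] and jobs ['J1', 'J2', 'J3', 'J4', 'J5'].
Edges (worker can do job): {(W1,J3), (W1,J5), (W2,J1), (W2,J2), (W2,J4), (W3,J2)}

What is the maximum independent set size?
Maximum independent set = 5

By König's theorem:
- Min vertex cover = Max matching = 3
- Max independent set = Total vertices - Min vertex cover
- Max independent set = 8 - 3 = 5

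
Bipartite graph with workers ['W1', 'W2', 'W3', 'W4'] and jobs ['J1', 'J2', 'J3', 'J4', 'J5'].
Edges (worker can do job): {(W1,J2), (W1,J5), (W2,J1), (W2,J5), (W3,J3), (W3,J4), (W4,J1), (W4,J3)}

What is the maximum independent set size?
Maximum independent set = 5

By König's theorem:
- Min vertex cover = Max matching = 4
- Max independent set = Total vertices - Min vertex cover
- Max independent set = 9 - 4 = 5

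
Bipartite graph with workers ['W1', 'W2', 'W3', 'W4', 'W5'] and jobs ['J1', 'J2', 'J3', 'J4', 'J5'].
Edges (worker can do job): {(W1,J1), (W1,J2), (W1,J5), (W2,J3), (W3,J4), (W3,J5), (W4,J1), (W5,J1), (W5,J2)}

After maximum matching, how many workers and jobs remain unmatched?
Unmatched: 0 workers, 0 jobs

Maximum matching size: 5
Workers: 5 total, 5 matched, 0 unmatched
Jobs: 5 total, 5 matched, 0 unmatched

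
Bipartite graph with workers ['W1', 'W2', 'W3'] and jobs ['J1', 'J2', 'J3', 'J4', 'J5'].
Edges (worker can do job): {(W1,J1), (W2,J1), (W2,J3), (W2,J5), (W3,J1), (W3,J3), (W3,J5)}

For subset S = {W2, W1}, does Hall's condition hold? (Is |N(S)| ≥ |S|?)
Yes: |N(S)| = 3, |S| = 2

Subset S = {W2, W1}
Neighbors N(S) = {J1, J3, J5}

|N(S)| = 3, |S| = 2
Hall's condition: |N(S)| ≥ |S| is satisfied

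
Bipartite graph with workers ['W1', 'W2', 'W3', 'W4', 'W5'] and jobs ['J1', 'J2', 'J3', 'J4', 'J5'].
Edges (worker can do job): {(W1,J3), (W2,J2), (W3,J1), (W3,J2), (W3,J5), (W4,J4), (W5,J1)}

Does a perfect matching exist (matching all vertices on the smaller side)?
Yes, perfect matching exists (size 5)

Perfect matching: {(W1,J3), (W2,J2), (W3,J5), (W4,J4), (W5,J1)}
All 5 vertices on the smaller side are matched.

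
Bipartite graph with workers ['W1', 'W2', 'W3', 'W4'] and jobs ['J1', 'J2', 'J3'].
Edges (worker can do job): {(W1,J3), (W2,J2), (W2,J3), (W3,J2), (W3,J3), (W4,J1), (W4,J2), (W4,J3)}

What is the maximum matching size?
Maximum matching size = 3

Maximum matching: {(W1,J3), (W3,J2), (W4,J1)}
Size: 3

This assigns 3 workers to 3 distinct jobs.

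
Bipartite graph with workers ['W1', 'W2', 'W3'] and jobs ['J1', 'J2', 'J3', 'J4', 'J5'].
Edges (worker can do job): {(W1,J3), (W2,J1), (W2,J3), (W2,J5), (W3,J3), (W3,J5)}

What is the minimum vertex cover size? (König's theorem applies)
Minimum vertex cover size = 3

By König's theorem: in bipartite graphs,
min vertex cover = max matching = 3

Maximum matching has size 3, so minimum vertex cover also has size 3.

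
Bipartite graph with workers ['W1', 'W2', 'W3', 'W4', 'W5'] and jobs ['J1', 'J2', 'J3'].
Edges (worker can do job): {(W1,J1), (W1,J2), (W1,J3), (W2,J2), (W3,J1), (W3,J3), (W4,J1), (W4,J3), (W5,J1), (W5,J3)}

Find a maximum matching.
Matching: {(W1,J2), (W3,J3), (W5,J1)}

Maximum matching (size 3):
  W1 → J2
  W3 → J3
  W5 → J1

Each worker is assigned to at most one job, and each job to at most one worker.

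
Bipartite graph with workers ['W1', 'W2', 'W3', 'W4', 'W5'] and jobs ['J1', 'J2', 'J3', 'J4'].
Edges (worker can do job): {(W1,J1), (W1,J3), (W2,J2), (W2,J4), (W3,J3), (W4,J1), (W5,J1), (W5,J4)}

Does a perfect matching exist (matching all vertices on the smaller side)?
Yes, perfect matching exists (size 4)

Perfect matching: {(W2,J2), (W3,J3), (W4,J1), (W5,J4)}
All 4 vertices on the smaller side are matched.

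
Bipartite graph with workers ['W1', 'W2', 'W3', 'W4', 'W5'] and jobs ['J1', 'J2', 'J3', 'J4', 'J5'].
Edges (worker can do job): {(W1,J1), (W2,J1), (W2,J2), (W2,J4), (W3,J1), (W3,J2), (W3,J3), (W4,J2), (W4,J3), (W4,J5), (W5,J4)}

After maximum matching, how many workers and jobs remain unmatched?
Unmatched: 0 workers, 0 jobs

Maximum matching size: 5
Workers: 5 total, 5 matched, 0 unmatched
Jobs: 5 total, 5 matched, 0 unmatched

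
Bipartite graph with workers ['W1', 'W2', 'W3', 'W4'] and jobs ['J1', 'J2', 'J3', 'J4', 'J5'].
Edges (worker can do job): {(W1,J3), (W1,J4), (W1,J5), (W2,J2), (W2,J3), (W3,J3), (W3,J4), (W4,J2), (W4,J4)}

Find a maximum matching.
Matching: {(W1,J5), (W2,J2), (W3,J3), (W4,J4)}

Maximum matching (size 4):
  W1 → J5
  W2 → J2
  W3 → J3
  W4 → J4

Each worker is assigned to at most one job, and each job to at most one worker.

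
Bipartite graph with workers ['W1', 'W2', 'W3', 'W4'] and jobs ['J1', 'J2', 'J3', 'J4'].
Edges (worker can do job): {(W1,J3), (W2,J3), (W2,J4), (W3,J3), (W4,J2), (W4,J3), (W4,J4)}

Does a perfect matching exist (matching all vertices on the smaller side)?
No, maximum matching has size 3 < 4

Maximum matching has size 3, need 4 for perfect matching.
Unmatched workers: ['W1']
Unmatched jobs: ['J1']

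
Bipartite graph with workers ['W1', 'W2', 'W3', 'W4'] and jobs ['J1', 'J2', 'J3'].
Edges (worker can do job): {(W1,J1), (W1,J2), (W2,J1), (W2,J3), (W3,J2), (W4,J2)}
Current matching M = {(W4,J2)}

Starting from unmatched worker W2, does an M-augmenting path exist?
Yes: W2 → J1

An M-augmenting path alternates non-matching / matching edges, starting and ending at unmatched vertices.
Path: W2 → J1
(J1 is unmatched in M, so the path is augmenting.)
Flipping edges along this path would increase |M| from 1 to 2.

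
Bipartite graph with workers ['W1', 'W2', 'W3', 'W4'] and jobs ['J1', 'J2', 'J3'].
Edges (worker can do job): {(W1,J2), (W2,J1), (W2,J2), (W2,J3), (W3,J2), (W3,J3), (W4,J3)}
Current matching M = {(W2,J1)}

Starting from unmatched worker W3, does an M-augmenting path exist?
Yes: W3 → J2

An M-augmenting path alternates non-matching / matching edges, starting and ending at unmatched vertices.
Path: W3 → J2
(J2 is unmatched in M, so the path is augmenting.)
Flipping edges along this path would increase |M| from 1 to 2.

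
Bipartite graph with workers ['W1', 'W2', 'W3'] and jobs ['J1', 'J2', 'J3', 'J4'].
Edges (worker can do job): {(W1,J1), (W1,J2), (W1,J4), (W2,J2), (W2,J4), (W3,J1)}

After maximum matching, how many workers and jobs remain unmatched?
Unmatched: 0 workers, 1 jobs

Maximum matching size: 3
Workers: 3 total, 3 matched, 0 unmatched
Jobs: 4 total, 3 matched, 1 unmatched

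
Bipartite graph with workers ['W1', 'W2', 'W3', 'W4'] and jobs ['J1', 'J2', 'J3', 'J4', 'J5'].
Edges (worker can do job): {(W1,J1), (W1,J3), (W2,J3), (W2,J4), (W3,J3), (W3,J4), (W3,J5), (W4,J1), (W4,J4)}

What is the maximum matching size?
Maximum matching size = 4

Maximum matching: {(W1,J3), (W2,J4), (W3,J5), (W4,J1)}
Size: 4

This assigns 4 workers to 4 distinct jobs.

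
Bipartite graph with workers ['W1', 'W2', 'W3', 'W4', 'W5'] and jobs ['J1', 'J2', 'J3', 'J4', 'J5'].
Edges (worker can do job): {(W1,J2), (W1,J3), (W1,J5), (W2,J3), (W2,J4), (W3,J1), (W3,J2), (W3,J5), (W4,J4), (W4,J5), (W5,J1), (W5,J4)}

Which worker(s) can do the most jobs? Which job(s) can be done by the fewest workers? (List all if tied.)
Most versatile: W1, W3 (3 jobs); Least covered: J1, J2, J3 (2 workers)

Worker degrees (jobs they can do): W1:3, W2:2, W3:3, W4:2, W5:2
Job degrees (workers who can do it): J1:2, J2:2, J3:2, J4:3, J5:3

Maximum worker degree is 3, achieved by: W1, W3
Minimum job degree is 2, achieved by: J1, J2, J3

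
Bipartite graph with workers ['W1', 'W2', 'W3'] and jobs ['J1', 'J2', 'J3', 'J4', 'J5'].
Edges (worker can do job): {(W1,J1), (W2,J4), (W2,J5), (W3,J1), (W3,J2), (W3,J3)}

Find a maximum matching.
Matching: {(W1,J1), (W2,J5), (W3,J2)}

Maximum matching (size 3):
  W1 → J1
  W2 → J5
  W3 → J2

Each worker is assigned to at most one job, and each job to at most one worker.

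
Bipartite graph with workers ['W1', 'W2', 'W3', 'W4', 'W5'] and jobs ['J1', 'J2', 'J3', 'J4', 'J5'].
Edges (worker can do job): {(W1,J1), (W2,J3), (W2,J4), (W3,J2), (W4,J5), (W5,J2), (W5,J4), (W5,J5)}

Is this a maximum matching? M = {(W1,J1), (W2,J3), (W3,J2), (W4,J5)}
No, size 4 is not maximum

Proposed matching has size 4.
Maximum matching size for this graph: 5.

This is NOT maximum - can be improved to size 5.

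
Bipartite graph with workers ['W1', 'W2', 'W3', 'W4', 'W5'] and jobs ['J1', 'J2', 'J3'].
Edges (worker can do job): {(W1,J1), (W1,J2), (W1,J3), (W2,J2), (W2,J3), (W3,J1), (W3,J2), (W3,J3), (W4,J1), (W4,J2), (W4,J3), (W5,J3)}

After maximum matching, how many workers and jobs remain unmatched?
Unmatched: 2 workers, 0 jobs

Maximum matching size: 3
Workers: 5 total, 3 matched, 2 unmatched
Jobs: 3 total, 3 matched, 0 unmatched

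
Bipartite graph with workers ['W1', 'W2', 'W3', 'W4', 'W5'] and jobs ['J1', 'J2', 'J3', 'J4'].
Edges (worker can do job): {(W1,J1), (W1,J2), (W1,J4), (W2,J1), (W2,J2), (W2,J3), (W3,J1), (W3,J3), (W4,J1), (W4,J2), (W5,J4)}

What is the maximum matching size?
Maximum matching size = 4

Maximum matching: {(W1,J2), (W3,J3), (W4,J1), (W5,J4)}
Size: 4

This assigns 4 workers to 4 distinct jobs.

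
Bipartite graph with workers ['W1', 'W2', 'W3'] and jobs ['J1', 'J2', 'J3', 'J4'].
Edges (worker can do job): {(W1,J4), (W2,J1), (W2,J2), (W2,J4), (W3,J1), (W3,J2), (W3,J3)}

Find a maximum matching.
Matching: {(W1,J4), (W2,J2), (W3,J3)}

Maximum matching (size 3):
  W1 → J4
  W2 → J2
  W3 → J3

Each worker is assigned to at most one job, and each job to at most one worker.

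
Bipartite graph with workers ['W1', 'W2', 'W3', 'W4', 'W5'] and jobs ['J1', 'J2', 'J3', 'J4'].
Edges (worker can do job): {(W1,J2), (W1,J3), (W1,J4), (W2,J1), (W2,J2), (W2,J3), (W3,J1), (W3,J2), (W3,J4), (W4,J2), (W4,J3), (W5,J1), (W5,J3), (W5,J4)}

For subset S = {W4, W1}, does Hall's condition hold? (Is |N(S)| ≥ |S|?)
Yes: |N(S)| = 3, |S| = 2

Subset S = {W4, W1}
Neighbors N(S) = {J2, J3, J4}

|N(S)| = 3, |S| = 2
Hall's condition: |N(S)| ≥ |S| is satisfied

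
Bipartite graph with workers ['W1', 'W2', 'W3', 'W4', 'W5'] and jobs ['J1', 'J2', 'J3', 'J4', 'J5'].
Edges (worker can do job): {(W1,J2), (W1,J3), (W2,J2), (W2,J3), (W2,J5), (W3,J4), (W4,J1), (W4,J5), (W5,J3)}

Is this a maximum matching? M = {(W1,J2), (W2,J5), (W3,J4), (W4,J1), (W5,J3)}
Yes, size 5 is maximum

Proposed matching has size 5.
Maximum matching size for this graph: 5.

This is a maximum matching.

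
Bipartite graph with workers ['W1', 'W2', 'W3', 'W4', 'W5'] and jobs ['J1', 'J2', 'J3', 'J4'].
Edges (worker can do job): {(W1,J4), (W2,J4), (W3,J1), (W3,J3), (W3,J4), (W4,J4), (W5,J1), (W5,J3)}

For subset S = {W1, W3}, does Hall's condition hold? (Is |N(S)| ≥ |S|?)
Yes: |N(S)| = 3, |S| = 2

Subset S = {W1, W3}
Neighbors N(S) = {J1, J3, J4}

|N(S)| = 3, |S| = 2
Hall's condition: |N(S)| ≥ |S| is satisfied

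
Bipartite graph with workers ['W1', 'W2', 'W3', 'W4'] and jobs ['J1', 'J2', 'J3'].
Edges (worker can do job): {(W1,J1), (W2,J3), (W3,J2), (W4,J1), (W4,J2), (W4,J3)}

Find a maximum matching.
Matching: {(W1,J1), (W3,J2), (W4,J3)}

Maximum matching (size 3):
  W1 → J1
  W3 → J2
  W4 → J3

Each worker is assigned to at most one job, and each job to at most one worker.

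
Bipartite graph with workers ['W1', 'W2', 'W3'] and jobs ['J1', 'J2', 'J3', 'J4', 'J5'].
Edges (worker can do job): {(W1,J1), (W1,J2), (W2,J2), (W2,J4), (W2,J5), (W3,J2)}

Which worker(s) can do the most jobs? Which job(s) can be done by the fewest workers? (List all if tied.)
Most versatile: W2 (3 jobs); Least covered: J3 (0 workers)

Worker degrees (jobs they can do): W1:2, W2:3, W3:1
Job degrees (workers who can do it): J1:1, J2:3, J3:0, J4:1, J5:1

Maximum worker degree is 3, achieved by: W2
Minimum job degree is 0, achieved by: J3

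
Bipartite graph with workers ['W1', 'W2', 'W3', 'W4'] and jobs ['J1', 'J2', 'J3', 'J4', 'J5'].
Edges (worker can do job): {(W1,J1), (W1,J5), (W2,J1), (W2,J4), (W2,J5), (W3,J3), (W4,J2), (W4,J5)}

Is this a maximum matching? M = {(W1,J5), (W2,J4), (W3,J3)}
No, size 3 is not maximum

Proposed matching has size 3.
Maximum matching size for this graph: 4.

This is NOT maximum - can be improved to size 4.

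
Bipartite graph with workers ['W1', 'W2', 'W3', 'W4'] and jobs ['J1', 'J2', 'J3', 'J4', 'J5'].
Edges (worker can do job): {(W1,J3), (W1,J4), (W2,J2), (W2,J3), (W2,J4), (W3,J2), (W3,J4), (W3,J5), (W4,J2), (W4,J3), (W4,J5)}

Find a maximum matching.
Matching: {(W1,J3), (W2,J4), (W3,J5), (W4,J2)}

Maximum matching (size 4):
  W1 → J3
  W2 → J4
  W3 → J5
  W4 → J2

Each worker is assigned to at most one job, and each job to at most one worker.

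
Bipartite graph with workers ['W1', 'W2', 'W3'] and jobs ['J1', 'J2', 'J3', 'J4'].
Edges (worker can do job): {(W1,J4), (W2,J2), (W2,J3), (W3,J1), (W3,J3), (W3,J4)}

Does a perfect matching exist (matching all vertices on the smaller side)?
Yes, perfect matching exists (size 3)

Perfect matching: {(W1,J4), (W2,J2), (W3,J3)}
All 3 vertices on the smaller side are matched.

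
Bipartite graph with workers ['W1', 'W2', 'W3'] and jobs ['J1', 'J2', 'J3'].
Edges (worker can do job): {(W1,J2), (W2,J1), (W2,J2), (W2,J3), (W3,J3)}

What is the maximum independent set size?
Maximum independent set = 3

By König's theorem:
- Min vertex cover = Max matching = 3
- Max independent set = Total vertices - Min vertex cover
- Max independent set = 6 - 3 = 3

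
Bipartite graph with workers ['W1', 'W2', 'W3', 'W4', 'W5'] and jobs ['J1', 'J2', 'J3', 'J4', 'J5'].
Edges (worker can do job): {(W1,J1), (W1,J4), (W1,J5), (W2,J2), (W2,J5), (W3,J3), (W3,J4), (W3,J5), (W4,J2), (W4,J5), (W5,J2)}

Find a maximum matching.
Matching: {(W1,J1), (W3,J4), (W4,J5), (W5,J2)}

Maximum matching (size 4):
  W1 → J1
  W3 → J4
  W4 → J5
  W5 → J2

Each worker is assigned to at most one job, and each job to at most one worker.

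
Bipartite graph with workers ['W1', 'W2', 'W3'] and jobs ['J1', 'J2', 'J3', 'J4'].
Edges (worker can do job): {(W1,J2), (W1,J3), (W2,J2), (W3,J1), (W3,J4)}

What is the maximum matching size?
Maximum matching size = 3

Maximum matching: {(W1,J3), (W2,J2), (W3,J4)}
Size: 3

This assigns 3 workers to 3 distinct jobs.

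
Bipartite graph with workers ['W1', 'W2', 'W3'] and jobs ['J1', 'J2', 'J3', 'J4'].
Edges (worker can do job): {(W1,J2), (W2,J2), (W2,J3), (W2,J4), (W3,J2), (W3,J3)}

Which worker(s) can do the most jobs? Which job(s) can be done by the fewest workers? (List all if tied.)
Most versatile: W2 (3 jobs); Least covered: J1 (0 workers)

Worker degrees (jobs they can do): W1:1, W2:3, W3:2
Job degrees (workers who can do it): J1:0, J2:3, J3:2, J4:1

Maximum worker degree is 3, achieved by: W2
Minimum job degree is 0, achieved by: J1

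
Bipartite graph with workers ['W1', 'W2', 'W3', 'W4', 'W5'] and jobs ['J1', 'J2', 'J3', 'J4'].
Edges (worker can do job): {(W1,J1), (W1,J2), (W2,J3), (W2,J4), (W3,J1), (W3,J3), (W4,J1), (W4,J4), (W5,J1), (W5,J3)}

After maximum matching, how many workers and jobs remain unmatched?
Unmatched: 1 workers, 0 jobs

Maximum matching size: 4
Workers: 5 total, 4 matched, 1 unmatched
Jobs: 4 total, 4 matched, 0 unmatched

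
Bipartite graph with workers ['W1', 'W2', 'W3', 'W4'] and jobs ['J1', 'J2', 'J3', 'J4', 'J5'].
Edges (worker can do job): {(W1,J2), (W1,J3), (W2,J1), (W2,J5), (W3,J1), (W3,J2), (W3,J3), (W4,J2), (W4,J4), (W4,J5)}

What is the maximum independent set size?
Maximum independent set = 5

By König's theorem:
- Min vertex cover = Max matching = 4
- Max independent set = Total vertices - Min vertex cover
- Max independent set = 9 - 4 = 5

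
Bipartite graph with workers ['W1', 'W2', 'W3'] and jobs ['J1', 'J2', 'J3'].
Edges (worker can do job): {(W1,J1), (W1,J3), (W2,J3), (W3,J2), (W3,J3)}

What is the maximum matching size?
Maximum matching size = 3

Maximum matching: {(W1,J1), (W2,J3), (W3,J2)}
Size: 3

This assigns 3 workers to 3 distinct jobs.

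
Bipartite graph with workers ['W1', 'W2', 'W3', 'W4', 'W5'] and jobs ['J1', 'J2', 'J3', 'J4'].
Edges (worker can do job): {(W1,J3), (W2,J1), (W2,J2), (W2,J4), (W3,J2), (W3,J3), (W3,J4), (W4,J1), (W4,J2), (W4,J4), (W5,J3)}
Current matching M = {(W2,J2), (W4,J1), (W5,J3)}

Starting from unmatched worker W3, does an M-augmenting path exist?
Yes: W3 → J4

An M-augmenting path alternates non-matching / matching edges, starting and ending at unmatched vertices.
Path: W3 → J4
(J4 is unmatched in M, so the path is augmenting.)
Flipping edges along this path would increase |M| from 3 to 4.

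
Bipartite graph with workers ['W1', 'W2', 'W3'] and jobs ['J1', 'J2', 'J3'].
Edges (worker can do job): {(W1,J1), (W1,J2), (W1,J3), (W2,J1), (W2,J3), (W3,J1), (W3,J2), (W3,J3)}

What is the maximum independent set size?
Maximum independent set = 3

By König's theorem:
- Min vertex cover = Max matching = 3
- Max independent set = Total vertices - Min vertex cover
- Max independent set = 6 - 3 = 3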